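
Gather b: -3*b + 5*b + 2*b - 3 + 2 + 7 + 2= 4*b + 8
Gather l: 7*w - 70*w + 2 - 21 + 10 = -63*w - 9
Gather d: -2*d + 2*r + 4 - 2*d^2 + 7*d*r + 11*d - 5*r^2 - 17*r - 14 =-2*d^2 + d*(7*r + 9) - 5*r^2 - 15*r - 10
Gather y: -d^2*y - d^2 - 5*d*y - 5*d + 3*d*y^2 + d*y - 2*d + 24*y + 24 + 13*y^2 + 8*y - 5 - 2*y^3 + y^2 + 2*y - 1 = -d^2 - 7*d - 2*y^3 + y^2*(3*d + 14) + y*(-d^2 - 4*d + 34) + 18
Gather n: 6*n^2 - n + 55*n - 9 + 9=6*n^2 + 54*n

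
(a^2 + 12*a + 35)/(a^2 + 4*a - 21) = (a + 5)/(a - 3)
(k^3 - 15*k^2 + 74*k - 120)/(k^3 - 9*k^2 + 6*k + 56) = (k^2 - 11*k + 30)/(k^2 - 5*k - 14)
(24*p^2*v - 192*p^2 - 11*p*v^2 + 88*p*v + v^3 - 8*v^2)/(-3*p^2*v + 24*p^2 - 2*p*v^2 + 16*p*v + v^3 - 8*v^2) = (-8*p + v)/(p + v)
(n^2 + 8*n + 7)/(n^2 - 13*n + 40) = (n^2 + 8*n + 7)/(n^2 - 13*n + 40)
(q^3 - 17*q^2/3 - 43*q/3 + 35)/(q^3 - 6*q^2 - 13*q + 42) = (q - 5/3)/(q - 2)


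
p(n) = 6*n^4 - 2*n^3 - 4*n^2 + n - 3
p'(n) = 24*n^3 - 6*n^2 - 8*n + 1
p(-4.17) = 1882.54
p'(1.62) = 74.33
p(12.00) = 120393.00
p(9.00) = 37590.00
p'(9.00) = 16939.00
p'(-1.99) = -195.97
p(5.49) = 5001.55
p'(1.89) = 126.48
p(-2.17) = 129.47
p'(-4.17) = -1810.25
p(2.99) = 390.32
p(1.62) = 20.94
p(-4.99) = 3861.00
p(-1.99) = 89.03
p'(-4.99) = -3090.52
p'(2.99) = 564.98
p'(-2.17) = -255.13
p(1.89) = 47.66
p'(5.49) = 3747.50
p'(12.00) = 40513.00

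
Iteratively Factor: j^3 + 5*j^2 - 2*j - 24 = (j + 4)*(j^2 + j - 6) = (j + 3)*(j + 4)*(j - 2)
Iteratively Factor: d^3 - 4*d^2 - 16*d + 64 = (d - 4)*(d^2 - 16) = (d - 4)*(d + 4)*(d - 4)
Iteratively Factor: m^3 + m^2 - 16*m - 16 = (m + 1)*(m^2 - 16) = (m + 1)*(m + 4)*(m - 4)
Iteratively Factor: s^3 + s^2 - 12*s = (s - 3)*(s^2 + 4*s) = (s - 3)*(s + 4)*(s)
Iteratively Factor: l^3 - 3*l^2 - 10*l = (l - 5)*(l^2 + 2*l) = (l - 5)*(l + 2)*(l)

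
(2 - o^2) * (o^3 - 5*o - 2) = -o^5 + 7*o^3 + 2*o^2 - 10*o - 4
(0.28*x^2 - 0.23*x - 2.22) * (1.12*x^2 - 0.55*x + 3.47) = 0.3136*x^4 - 0.4116*x^3 - 1.3883*x^2 + 0.4229*x - 7.7034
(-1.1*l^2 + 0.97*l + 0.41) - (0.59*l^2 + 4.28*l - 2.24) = -1.69*l^2 - 3.31*l + 2.65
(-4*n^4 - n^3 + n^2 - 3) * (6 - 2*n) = 8*n^5 - 22*n^4 - 8*n^3 + 6*n^2 + 6*n - 18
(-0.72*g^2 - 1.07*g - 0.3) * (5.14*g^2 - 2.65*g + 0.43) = -3.7008*g^4 - 3.5918*g^3 + 0.9839*g^2 + 0.3349*g - 0.129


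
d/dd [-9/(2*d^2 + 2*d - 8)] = 9*(2*d + 1)/(2*(d^2 + d - 4)^2)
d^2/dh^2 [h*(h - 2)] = 2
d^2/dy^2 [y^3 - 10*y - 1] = 6*y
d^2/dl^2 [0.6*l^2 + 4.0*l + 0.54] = 1.20000000000000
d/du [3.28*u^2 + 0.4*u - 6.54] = 6.56*u + 0.4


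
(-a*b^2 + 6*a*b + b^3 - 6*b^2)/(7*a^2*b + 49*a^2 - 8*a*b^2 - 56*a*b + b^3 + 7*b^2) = b*(6 - b)/(7*a*b + 49*a - b^2 - 7*b)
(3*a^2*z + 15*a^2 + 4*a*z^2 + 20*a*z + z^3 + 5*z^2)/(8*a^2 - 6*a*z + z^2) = (3*a^2*z + 15*a^2 + 4*a*z^2 + 20*a*z + z^3 + 5*z^2)/(8*a^2 - 6*a*z + z^2)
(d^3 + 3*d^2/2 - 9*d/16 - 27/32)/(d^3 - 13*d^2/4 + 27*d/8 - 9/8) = (8*d^2 + 18*d + 9)/(4*(2*d^2 - 5*d + 3))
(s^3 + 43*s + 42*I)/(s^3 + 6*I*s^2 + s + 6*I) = (s - 7*I)/(s - I)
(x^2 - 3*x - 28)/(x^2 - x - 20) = (x - 7)/(x - 5)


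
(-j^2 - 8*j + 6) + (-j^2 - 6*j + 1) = -2*j^2 - 14*j + 7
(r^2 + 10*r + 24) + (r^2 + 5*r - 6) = 2*r^2 + 15*r + 18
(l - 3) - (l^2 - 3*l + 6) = -l^2 + 4*l - 9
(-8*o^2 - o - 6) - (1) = -8*o^2 - o - 7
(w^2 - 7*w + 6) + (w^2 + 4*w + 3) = 2*w^2 - 3*w + 9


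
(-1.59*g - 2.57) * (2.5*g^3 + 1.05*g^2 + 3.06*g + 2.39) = -3.975*g^4 - 8.0945*g^3 - 7.5639*g^2 - 11.6643*g - 6.1423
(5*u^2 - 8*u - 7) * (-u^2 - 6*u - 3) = -5*u^4 - 22*u^3 + 40*u^2 + 66*u + 21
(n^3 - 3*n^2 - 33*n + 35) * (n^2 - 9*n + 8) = n^5 - 12*n^4 + 2*n^3 + 308*n^2 - 579*n + 280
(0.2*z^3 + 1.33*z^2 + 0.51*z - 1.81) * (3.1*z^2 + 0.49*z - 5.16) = 0.62*z^5 + 4.221*z^4 + 1.2007*z^3 - 12.2239*z^2 - 3.5185*z + 9.3396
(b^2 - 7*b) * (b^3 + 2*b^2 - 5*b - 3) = b^5 - 5*b^4 - 19*b^3 + 32*b^2 + 21*b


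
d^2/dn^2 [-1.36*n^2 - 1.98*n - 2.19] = -2.72000000000000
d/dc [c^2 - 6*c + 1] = 2*c - 6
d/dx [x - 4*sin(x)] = 1 - 4*cos(x)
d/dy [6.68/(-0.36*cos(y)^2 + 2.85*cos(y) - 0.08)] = (19.038 - 4.8096*cos(y))*sin(y)/(0.36*cos(y)^2 - 2.85*cos(y) + 0.08)^2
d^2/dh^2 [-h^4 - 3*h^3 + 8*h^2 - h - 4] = -12*h^2 - 18*h + 16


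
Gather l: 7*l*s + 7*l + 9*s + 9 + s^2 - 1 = l*(7*s + 7) + s^2 + 9*s + 8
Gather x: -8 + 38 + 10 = 40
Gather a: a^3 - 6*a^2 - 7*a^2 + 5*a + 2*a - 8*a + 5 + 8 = a^3 - 13*a^2 - a + 13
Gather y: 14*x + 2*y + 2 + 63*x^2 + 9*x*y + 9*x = 63*x^2 + 23*x + y*(9*x + 2) + 2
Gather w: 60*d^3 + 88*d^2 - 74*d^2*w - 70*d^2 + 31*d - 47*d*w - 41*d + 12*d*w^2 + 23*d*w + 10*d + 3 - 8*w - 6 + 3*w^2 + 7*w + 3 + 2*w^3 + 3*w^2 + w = 60*d^3 + 18*d^2 + 2*w^3 + w^2*(12*d + 6) + w*(-74*d^2 - 24*d)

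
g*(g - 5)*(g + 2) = g^3 - 3*g^2 - 10*g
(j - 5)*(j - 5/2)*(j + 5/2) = j^3 - 5*j^2 - 25*j/4 + 125/4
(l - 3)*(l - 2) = l^2 - 5*l + 6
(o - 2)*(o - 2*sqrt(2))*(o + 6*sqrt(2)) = o^3 - 2*o^2 + 4*sqrt(2)*o^2 - 24*o - 8*sqrt(2)*o + 48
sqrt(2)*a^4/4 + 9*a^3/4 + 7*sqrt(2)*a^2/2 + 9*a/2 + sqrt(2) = (a/2 + sqrt(2)/2)*(a + sqrt(2)/2)*(a + 2*sqrt(2))*(sqrt(2)*a/2 + 1)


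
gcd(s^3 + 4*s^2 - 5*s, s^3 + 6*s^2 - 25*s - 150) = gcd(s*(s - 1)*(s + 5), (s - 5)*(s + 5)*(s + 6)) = s + 5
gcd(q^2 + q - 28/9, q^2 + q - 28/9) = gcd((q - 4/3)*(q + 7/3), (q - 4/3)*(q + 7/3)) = q^2 + q - 28/9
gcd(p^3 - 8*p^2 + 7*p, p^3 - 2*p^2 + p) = p^2 - p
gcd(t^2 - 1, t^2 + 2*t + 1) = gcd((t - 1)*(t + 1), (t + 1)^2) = t + 1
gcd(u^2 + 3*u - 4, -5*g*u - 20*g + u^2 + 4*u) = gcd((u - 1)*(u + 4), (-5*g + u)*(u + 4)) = u + 4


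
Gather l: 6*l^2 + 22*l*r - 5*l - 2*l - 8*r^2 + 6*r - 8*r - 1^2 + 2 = 6*l^2 + l*(22*r - 7) - 8*r^2 - 2*r + 1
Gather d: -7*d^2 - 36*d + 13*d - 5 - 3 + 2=-7*d^2 - 23*d - 6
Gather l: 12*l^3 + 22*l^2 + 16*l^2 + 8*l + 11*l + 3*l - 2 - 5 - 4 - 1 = 12*l^3 + 38*l^2 + 22*l - 12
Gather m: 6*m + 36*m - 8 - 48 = 42*m - 56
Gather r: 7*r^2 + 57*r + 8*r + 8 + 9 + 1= 7*r^2 + 65*r + 18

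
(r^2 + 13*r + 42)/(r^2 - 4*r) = (r^2 + 13*r + 42)/(r*(r - 4))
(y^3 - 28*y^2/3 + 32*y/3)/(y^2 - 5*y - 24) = y*(3*y - 4)/(3*(y + 3))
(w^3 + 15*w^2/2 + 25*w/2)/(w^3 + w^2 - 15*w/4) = 2*(w + 5)/(2*w - 3)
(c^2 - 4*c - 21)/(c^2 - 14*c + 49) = (c + 3)/(c - 7)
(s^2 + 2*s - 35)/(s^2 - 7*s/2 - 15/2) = 2*(s + 7)/(2*s + 3)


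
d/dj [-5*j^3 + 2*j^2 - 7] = j*(4 - 15*j)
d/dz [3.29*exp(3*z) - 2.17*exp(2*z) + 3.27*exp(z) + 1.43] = (9.87*exp(2*z) - 4.34*exp(z) + 3.27)*exp(z)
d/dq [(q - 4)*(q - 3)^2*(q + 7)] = 4*q^3 - 9*q^2 - 74*q + 195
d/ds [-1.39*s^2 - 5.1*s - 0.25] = -2.78*s - 5.1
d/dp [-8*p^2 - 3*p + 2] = -16*p - 3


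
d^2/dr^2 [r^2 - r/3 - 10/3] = 2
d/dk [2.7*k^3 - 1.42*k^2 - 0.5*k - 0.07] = 8.1*k^2 - 2.84*k - 0.5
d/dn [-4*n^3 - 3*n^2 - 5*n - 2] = -12*n^2 - 6*n - 5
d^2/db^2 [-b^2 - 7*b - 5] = -2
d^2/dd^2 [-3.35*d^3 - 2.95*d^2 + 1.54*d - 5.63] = -20.1*d - 5.9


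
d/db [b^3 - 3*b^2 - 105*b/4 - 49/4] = 3*b^2 - 6*b - 105/4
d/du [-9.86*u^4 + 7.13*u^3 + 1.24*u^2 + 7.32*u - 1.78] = -39.44*u^3 + 21.39*u^2 + 2.48*u + 7.32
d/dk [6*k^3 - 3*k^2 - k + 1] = 18*k^2 - 6*k - 1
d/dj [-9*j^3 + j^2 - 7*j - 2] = -27*j^2 + 2*j - 7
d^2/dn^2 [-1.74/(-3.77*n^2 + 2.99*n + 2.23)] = (49.460892*n^2 - 39.227604*n - 1.74*(7.54*n - 2.99)*(15.08*n - 5.98) - 29.256708)/(-3.77*n^2 + 2.99*n + 2.23)^3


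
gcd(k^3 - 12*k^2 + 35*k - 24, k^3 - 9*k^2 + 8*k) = k^2 - 9*k + 8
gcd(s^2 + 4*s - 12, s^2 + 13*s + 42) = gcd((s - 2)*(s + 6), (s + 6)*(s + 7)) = s + 6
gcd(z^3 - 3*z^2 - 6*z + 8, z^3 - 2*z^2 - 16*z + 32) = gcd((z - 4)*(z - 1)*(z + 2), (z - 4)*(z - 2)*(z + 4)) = z - 4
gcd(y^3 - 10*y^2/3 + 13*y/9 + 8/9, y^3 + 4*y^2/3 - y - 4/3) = y - 1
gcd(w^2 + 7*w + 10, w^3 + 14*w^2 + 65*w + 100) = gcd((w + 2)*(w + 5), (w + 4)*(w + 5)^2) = w + 5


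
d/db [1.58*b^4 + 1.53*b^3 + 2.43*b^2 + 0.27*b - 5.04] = 6.32*b^3 + 4.59*b^2 + 4.86*b + 0.27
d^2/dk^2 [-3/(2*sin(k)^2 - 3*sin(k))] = 3*(16*sin(k) - 18 - 15/sin(k) + 36/sin(k)^2 - 18/sin(k)^3)/(2*sin(k) - 3)^3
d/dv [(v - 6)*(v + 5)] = 2*v - 1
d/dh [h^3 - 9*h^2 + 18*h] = 3*h^2 - 18*h + 18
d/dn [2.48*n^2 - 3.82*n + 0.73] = 4.96*n - 3.82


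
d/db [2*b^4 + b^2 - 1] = 8*b^3 + 2*b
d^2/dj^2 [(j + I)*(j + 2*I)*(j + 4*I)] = 6*j + 14*I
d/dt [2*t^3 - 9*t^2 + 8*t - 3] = 6*t^2 - 18*t + 8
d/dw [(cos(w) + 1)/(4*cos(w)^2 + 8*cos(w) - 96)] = (cos(w)^2 + 2*cos(w) + 26)*sin(w)/(4*(cos(w)^2 + 2*cos(w) - 24)^2)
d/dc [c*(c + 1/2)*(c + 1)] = 3*c^2 + 3*c + 1/2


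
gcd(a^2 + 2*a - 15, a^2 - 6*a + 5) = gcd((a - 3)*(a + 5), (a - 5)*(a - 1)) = 1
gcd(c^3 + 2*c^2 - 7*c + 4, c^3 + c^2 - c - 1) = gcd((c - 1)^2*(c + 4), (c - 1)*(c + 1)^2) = c - 1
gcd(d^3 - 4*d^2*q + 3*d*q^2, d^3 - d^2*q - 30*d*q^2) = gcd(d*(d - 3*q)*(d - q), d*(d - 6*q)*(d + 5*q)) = d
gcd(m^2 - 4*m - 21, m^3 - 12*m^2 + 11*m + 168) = m^2 - 4*m - 21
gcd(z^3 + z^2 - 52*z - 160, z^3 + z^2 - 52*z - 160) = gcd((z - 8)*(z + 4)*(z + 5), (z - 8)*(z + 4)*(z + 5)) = z^3 + z^2 - 52*z - 160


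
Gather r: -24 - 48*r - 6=-48*r - 30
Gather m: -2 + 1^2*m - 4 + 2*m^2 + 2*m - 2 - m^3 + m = -m^3 + 2*m^2 + 4*m - 8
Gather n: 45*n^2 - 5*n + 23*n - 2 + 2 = 45*n^2 + 18*n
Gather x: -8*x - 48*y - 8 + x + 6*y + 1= -7*x - 42*y - 7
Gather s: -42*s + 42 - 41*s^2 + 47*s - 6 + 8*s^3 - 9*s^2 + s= 8*s^3 - 50*s^2 + 6*s + 36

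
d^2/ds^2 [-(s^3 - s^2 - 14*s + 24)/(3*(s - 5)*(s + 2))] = 4*(-s^3 - 66*s^2 + 168*s - 388)/(3*(s^6 - 9*s^5 - 3*s^4 + 153*s^3 + 30*s^2 - 900*s - 1000))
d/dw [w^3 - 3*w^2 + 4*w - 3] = 3*w^2 - 6*w + 4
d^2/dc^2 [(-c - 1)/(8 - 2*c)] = 5/(c - 4)^3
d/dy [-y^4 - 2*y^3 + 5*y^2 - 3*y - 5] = -4*y^3 - 6*y^2 + 10*y - 3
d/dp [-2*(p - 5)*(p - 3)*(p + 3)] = -6*p^2 + 20*p + 18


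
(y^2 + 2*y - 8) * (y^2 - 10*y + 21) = y^4 - 8*y^3 - 7*y^2 + 122*y - 168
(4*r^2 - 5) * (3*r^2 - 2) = 12*r^4 - 23*r^2 + 10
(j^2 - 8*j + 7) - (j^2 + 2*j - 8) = 15 - 10*j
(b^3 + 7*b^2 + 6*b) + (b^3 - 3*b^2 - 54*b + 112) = 2*b^3 + 4*b^2 - 48*b + 112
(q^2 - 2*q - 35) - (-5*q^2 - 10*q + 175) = 6*q^2 + 8*q - 210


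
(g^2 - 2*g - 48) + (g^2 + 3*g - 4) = 2*g^2 + g - 52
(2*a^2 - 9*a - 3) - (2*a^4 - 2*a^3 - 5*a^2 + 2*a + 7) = -2*a^4 + 2*a^3 + 7*a^2 - 11*a - 10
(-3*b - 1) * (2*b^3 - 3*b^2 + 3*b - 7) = -6*b^4 + 7*b^3 - 6*b^2 + 18*b + 7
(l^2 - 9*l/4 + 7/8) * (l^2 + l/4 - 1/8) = l^4 - 2*l^3 + 3*l^2/16 + l/2 - 7/64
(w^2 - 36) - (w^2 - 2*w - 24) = 2*w - 12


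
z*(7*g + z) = 7*g*z + z^2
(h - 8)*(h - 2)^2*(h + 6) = h^4 - 6*h^3 - 36*h^2 + 184*h - 192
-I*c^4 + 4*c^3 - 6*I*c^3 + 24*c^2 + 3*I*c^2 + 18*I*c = c*(c + 6)*(c + 3*I)*(-I*c + 1)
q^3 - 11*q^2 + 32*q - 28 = (q - 7)*(q - 2)^2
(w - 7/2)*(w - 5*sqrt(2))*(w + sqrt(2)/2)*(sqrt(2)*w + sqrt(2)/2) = sqrt(2)*w^4 - 9*w^3 - 3*sqrt(2)*w^3 - 27*sqrt(2)*w^2/4 + 27*w^2 + 63*w/4 + 15*sqrt(2)*w + 35*sqrt(2)/4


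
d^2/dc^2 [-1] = 0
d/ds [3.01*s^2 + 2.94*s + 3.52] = 6.02*s + 2.94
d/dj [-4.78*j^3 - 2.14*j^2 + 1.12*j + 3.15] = -14.34*j^2 - 4.28*j + 1.12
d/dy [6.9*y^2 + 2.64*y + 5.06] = 13.8*y + 2.64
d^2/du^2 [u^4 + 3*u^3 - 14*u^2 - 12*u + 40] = 12*u^2 + 18*u - 28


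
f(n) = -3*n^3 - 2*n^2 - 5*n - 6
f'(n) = -9*n^2 - 4*n - 5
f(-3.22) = 89.52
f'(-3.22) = -85.44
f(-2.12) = 24.20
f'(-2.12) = -36.97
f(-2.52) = 41.91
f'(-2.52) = -52.07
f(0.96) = -15.30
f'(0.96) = -17.13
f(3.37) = -160.38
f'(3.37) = -120.69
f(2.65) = -89.12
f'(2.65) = -78.80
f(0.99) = -15.82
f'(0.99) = -17.78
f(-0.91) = -0.85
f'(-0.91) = -8.81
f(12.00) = -5538.00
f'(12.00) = -1349.00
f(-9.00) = 2064.00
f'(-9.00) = -698.00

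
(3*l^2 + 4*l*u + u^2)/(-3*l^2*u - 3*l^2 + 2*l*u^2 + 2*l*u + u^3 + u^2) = (l + u)/(-l*u - l + u^2 + u)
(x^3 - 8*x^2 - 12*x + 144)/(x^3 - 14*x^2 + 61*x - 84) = (x^3 - 8*x^2 - 12*x + 144)/(x^3 - 14*x^2 + 61*x - 84)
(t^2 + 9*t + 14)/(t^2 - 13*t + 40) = (t^2 + 9*t + 14)/(t^2 - 13*t + 40)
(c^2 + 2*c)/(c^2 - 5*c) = (c + 2)/(c - 5)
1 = 1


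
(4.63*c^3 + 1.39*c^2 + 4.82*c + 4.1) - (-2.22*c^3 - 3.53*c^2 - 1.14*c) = 6.85*c^3 + 4.92*c^2 + 5.96*c + 4.1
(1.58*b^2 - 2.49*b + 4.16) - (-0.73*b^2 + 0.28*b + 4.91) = 2.31*b^2 - 2.77*b - 0.75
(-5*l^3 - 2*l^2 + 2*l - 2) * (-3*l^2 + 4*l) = 15*l^5 - 14*l^4 - 14*l^3 + 14*l^2 - 8*l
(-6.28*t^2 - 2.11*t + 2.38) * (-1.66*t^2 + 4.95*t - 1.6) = 10.4248*t^4 - 27.5834*t^3 - 4.3473*t^2 + 15.157*t - 3.808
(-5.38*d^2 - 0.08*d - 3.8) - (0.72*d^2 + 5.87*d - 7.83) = -6.1*d^2 - 5.95*d + 4.03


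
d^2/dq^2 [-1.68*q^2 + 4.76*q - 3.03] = -3.36000000000000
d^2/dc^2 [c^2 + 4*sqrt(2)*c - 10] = 2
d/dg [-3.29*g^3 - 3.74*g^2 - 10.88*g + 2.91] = -9.87*g^2 - 7.48*g - 10.88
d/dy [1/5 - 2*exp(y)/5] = -2*exp(y)/5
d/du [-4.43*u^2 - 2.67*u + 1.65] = -8.86*u - 2.67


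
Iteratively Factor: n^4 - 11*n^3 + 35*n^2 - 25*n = (n)*(n^3 - 11*n^2 + 35*n - 25) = n*(n - 1)*(n^2 - 10*n + 25) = n*(n - 5)*(n - 1)*(n - 5)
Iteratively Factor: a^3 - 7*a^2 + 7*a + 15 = (a - 5)*(a^2 - 2*a - 3) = (a - 5)*(a - 3)*(a + 1)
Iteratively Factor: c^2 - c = (c)*(c - 1)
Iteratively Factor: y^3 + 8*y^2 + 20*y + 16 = (y + 2)*(y^2 + 6*y + 8) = (y + 2)*(y + 4)*(y + 2)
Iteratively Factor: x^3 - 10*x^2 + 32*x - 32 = (x - 4)*(x^2 - 6*x + 8) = (x - 4)^2*(x - 2)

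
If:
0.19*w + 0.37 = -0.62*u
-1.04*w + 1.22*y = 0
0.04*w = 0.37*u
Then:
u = -0.16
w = -1.44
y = -1.23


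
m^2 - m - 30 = (m - 6)*(m + 5)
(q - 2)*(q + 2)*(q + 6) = q^3 + 6*q^2 - 4*q - 24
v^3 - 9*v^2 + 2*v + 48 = (v - 8)*(v - 3)*(v + 2)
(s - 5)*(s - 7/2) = s^2 - 17*s/2 + 35/2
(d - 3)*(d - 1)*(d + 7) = d^3 + 3*d^2 - 25*d + 21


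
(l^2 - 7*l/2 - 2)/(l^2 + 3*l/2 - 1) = (2*l^2 - 7*l - 4)/(2*l^2 + 3*l - 2)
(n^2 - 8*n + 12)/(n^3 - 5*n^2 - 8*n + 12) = (n - 2)/(n^2 + n - 2)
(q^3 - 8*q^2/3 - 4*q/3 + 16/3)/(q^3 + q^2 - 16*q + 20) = (q + 4/3)/(q + 5)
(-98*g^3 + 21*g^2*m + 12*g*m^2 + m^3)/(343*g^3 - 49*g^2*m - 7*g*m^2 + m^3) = (-14*g^2 + 5*g*m + m^2)/(49*g^2 - 14*g*m + m^2)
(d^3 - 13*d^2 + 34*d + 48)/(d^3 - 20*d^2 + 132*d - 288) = (d + 1)/(d - 6)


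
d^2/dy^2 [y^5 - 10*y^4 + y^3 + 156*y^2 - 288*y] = 20*y^3 - 120*y^2 + 6*y + 312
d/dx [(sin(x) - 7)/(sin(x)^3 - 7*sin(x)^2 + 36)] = (-2*sin(x)^3 + 28*sin(x)^2 - 98*sin(x) + 36)*cos(x)/(sin(x)^3 - 7*sin(x)^2 + 36)^2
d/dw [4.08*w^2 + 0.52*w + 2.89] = 8.16*w + 0.52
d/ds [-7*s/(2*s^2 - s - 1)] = 7*(2*s^2 + 1)/(4*s^4 - 4*s^3 - 3*s^2 + 2*s + 1)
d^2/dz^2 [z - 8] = 0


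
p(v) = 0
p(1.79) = 0.00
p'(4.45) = 0.00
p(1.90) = 0.00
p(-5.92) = 0.00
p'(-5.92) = 0.00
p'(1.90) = 0.00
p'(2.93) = 0.00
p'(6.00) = 0.00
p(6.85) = 0.00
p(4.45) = 0.00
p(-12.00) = 0.00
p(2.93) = 0.00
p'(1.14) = 0.00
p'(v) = 0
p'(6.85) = 0.00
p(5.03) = 0.00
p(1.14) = 0.00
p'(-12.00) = 0.00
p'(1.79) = 0.00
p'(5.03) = 0.00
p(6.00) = 0.00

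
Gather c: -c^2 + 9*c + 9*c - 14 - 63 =-c^2 + 18*c - 77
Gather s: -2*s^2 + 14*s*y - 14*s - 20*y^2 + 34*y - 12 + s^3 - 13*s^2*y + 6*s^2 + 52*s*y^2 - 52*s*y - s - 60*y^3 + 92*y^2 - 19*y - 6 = s^3 + s^2*(4 - 13*y) + s*(52*y^2 - 38*y - 15) - 60*y^3 + 72*y^2 + 15*y - 18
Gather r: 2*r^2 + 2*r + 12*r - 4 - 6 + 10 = 2*r^2 + 14*r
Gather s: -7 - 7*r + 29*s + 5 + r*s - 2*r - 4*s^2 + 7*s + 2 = -9*r - 4*s^2 + s*(r + 36)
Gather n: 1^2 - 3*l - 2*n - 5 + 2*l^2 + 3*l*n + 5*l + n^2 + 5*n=2*l^2 + 2*l + n^2 + n*(3*l + 3) - 4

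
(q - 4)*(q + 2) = q^2 - 2*q - 8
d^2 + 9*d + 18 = (d + 3)*(d + 6)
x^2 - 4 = (x - 2)*(x + 2)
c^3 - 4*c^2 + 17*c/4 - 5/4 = (c - 5/2)*(c - 1)*(c - 1/2)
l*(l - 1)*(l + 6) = l^3 + 5*l^2 - 6*l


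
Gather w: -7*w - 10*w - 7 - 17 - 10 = -17*w - 34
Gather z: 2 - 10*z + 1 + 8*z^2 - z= 8*z^2 - 11*z + 3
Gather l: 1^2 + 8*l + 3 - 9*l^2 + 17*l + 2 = -9*l^2 + 25*l + 6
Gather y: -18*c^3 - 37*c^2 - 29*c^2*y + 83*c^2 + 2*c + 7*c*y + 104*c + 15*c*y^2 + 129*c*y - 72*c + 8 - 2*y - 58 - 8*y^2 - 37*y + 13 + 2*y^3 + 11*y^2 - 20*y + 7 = -18*c^3 + 46*c^2 + 34*c + 2*y^3 + y^2*(15*c + 3) + y*(-29*c^2 + 136*c - 59) - 30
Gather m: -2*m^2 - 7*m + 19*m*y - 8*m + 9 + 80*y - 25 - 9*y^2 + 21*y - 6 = -2*m^2 + m*(19*y - 15) - 9*y^2 + 101*y - 22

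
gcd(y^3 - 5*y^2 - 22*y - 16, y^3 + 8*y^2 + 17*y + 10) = y^2 + 3*y + 2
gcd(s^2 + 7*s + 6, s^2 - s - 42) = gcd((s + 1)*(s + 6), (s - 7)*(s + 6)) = s + 6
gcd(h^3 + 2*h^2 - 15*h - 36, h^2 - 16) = h - 4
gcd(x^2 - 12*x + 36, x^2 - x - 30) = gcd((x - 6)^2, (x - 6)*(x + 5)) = x - 6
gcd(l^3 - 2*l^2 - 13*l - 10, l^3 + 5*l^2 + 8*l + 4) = l^2 + 3*l + 2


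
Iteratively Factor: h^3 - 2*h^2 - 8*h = (h + 2)*(h^2 - 4*h) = (h - 4)*(h + 2)*(h)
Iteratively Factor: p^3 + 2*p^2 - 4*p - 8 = (p + 2)*(p^2 - 4) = (p + 2)^2*(p - 2)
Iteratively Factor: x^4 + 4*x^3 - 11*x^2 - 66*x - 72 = (x + 3)*(x^3 + x^2 - 14*x - 24) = (x + 3)^2*(x^2 - 2*x - 8) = (x - 4)*(x + 3)^2*(x + 2)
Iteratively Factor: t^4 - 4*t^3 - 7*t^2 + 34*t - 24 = (t - 4)*(t^3 - 7*t + 6) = (t - 4)*(t + 3)*(t^2 - 3*t + 2) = (t - 4)*(t - 1)*(t + 3)*(t - 2)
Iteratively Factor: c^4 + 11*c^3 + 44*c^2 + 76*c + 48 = (c + 4)*(c^3 + 7*c^2 + 16*c + 12) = (c + 2)*(c + 4)*(c^2 + 5*c + 6) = (c + 2)*(c + 3)*(c + 4)*(c + 2)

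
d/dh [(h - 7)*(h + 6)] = 2*h - 1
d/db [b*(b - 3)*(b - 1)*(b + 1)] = 4*b^3 - 9*b^2 - 2*b + 3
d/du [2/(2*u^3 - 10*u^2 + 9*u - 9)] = 2*(-6*u^2 + 20*u - 9)/(2*u^3 - 10*u^2 + 9*u - 9)^2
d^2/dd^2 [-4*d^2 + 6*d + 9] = -8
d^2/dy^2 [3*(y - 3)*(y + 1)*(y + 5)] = 18*y + 18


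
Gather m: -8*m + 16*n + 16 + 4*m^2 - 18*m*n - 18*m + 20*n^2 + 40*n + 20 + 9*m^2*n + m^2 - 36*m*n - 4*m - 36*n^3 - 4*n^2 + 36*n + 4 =m^2*(9*n + 5) + m*(-54*n - 30) - 36*n^3 + 16*n^2 + 92*n + 40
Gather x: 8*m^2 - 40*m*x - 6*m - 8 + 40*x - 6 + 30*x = 8*m^2 - 6*m + x*(70 - 40*m) - 14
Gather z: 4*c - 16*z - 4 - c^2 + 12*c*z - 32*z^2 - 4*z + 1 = -c^2 + 4*c - 32*z^2 + z*(12*c - 20) - 3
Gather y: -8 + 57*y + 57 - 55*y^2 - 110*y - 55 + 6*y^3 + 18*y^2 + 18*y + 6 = 6*y^3 - 37*y^2 - 35*y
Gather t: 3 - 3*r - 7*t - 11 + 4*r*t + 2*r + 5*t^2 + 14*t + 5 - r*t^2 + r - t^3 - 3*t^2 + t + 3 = -t^3 + t^2*(2 - r) + t*(4*r + 8)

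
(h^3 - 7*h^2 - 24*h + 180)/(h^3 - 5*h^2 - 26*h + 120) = (h - 6)/(h - 4)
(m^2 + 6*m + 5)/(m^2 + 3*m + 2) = (m + 5)/(m + 2)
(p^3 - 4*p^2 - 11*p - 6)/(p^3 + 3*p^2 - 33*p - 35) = (p^2 - 5*p - 6)/(p^2 + 2*p - 35)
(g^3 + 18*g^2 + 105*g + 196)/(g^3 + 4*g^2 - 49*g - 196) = (g + 7)/(g - 7)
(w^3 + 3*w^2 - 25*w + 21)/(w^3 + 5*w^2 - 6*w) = (w^2 + 4*w - 21)/(w*(w + 6))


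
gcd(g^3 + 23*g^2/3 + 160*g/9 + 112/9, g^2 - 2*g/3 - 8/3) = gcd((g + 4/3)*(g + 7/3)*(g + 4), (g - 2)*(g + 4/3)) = g + 4/3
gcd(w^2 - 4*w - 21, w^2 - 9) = w + 3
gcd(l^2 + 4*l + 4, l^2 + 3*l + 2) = l + 2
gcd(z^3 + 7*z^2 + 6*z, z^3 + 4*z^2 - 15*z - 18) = z^2 + 7*z + 6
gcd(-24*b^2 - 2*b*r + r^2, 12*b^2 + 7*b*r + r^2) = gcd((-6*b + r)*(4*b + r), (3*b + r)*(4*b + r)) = 4*b + r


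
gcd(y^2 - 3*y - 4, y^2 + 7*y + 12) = 1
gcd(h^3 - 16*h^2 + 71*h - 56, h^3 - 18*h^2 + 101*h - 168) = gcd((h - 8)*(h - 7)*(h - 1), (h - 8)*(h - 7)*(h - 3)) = h^2 - 15*h + 56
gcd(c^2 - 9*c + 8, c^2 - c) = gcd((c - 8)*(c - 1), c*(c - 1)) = c - 1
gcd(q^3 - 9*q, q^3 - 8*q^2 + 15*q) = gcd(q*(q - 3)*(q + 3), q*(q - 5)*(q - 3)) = q^2 - 3*q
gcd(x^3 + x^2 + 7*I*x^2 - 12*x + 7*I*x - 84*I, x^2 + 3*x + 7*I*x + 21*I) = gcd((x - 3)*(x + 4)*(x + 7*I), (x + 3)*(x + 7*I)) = x + 7*I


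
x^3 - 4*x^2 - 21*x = x*(x - 7)*(x + 3)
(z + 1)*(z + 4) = z^2 + 5*z + 4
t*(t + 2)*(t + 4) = t^3 + 6*t^2 + 8*t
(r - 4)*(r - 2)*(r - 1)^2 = r^4 - 8*r^3 + 21*r^2 - 22*r + 8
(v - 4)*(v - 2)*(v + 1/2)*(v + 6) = v^4 + v^3/2 - 28*v^2 + 34*v + 24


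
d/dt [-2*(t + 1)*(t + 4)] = -4*t - 10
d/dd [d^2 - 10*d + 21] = 2*d - 10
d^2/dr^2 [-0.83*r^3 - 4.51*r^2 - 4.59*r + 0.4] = -4.98*r - 9.02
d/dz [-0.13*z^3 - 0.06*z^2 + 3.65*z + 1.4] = -0.39*z^2 - 0.12*z + 3.65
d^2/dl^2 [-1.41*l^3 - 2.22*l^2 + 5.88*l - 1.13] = -8.46*l - 4.44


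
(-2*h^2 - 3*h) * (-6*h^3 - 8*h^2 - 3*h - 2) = 12*h^5 + 34*h^4 + 30*h^3 + 13*h^2 + 6*h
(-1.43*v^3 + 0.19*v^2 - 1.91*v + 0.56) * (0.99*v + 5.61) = -1.4157*v^4 - 7.8342*v^3 - 0.825*v^2 - 10.1607*v + 3.1416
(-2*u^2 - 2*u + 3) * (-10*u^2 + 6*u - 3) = 20*u^4 + 8*u^3 - 36*u^2 + 24*u - 9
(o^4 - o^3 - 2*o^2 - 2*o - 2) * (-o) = -o^5 + o^4 + 2*o^3 + 2*o^2 + 2*o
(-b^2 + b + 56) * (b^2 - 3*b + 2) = -b^4 + 4*b^3 + 51*b^2 - 166*b + 112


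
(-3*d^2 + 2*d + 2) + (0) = -3*d^2 + 2*d + 2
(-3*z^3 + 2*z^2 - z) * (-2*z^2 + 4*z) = 6*z^5 - 16*z^4 + 10*z^3 - 4*z^2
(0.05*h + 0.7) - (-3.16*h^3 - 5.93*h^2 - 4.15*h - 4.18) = 3.16*h^3 + 5.93*h^2 + 4.2*h + 4.88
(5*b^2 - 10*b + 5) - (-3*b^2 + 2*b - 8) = 8*b^2 - 12*b + 13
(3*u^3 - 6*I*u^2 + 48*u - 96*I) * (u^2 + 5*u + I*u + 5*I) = 3*u^5 + 15*u^4 - 3*I*u^4 + 54*u^3 - 15*I*u^3 + 270*u^2 - 48*I*u^2 + 96*u - 240*I*u + 480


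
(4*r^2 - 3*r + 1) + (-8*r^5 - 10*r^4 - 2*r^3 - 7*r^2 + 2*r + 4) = -8*r^5 - 10*r^4 - 2*r^3 - 3*r^2 - r + 5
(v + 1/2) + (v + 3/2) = 2*v + 2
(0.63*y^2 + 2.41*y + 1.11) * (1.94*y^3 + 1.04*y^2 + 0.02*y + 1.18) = 1.2222*y^5 + 5.3306*y^4 + 4.6724*y^3 + 1.946*y^2 + 2.866*y + 1.3098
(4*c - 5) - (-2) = 4*c - 3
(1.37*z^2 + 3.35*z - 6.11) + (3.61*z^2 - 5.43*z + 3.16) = 4.98*z^2 - 2.08*z - 2.95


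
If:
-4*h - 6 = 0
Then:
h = -3/2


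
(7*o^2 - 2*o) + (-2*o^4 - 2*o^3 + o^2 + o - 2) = -2*o^4 - 2*o^3 + 8*o^2 - o - 2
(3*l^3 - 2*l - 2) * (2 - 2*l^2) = -6*l^5 + 10*l^3 + 4*l^2 - 4*l - 4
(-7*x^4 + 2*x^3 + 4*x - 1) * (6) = -42*x^4 + 12*x^3 + 24*x - 6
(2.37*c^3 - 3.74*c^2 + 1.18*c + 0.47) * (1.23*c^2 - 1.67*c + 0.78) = 2.9151*c^5 - 8.5581*c^4 + 9.5458*c^3 - 4.3097*c^2 + 0.1355*c + 0.3666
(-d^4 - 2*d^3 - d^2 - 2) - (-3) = -d^4 - 2*d^3 - d^2 + 1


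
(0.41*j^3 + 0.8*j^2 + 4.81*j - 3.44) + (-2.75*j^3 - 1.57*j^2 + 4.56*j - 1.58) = -2.34*j^3 - 0.77*j^2 + 9.37*j - 5.02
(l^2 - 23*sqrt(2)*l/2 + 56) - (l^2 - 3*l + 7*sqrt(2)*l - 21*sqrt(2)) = -37*sqrt(2)*l/2 + 3*l + 21*sqrt(2) + 56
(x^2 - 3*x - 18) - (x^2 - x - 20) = 2 - 2*x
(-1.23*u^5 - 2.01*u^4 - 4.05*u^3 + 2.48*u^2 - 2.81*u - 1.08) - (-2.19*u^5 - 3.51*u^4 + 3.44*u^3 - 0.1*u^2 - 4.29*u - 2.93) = 0.96*u^5 + 1.5*u^4 - 7.49*u^3 + 2.58*u^2 + 1.48*u + 1.85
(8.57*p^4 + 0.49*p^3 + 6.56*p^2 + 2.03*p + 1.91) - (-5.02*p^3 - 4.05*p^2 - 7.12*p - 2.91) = 8.57*p^4 + 5.51*p^3 + 10.61*p^2 + 9.15*p + 4.82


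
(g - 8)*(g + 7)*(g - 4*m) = g^3 - 4*g^2*m - g^2 + 4*g*m - 56*g + 224*m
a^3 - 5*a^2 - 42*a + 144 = (a - 8)*(a - 3)*(a + 6)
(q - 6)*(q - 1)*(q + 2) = q^3 - 5*q^2 - 8*q + 12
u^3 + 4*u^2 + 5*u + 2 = (u + 1)^2*(u + 2)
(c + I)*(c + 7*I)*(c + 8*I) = c^3 + 16*I*c^2 - 71*c - 56*I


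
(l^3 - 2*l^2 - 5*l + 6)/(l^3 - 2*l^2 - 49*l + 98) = (l^3 - 2*l^2 - 5*l + 6)/(l^3 - 2*l^2 - 49*l + 98)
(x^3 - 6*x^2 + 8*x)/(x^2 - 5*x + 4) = x*(x - 2)/(x - 1)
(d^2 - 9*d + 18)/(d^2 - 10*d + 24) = (d - 3)/(d - 4)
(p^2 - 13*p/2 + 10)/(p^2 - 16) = (p - 5/2)/(p + 4)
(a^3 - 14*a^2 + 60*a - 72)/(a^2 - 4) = (a^2 - 12*a + 36)/(a + 2)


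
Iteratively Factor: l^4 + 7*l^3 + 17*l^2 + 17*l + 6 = (l + 1)*(l^3 + 6*l^2 + 11*l + 6) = (l + 1)*(l + 3)*(l^2 + 3*l + 2) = (l + 1)^2*(l + 3)*(l + 2)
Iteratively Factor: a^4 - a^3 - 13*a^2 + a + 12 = (a - 4)*(a^3 + 3*a^2 - a - 3) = (a - 4)*(a + 3)*(a^2 - 1) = (a - 4)*(a - 1)*(a + 3)*(a + 1)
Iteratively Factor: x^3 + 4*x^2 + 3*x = (x)*(x^2 + 4*x + 3) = x*(x + 3)*(x + 1)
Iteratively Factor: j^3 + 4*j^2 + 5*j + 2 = (j + 2)*(j^2 + 2*j + 1) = (j + 1)*(j + 2)*(j + 1)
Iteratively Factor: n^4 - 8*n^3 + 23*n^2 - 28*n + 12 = (n - 2)*(n^3 - 6*n^2 + 11*n - 6) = (n - 2)*(n - 1)*(n^2 - 5*n + 6) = (n - 2)^2*(n - 1)*(n - 3)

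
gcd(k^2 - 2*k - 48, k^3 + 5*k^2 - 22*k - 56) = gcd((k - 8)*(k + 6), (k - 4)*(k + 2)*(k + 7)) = 1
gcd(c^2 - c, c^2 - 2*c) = c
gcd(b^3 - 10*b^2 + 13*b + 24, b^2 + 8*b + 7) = b + 1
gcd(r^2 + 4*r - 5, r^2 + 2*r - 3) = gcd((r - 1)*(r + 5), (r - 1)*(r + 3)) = r - 1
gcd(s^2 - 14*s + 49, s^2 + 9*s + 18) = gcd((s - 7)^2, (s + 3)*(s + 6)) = 1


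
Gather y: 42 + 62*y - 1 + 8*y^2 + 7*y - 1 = 8*y^2 + 69*y + 40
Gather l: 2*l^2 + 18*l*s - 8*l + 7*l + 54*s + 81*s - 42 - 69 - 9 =2*l^2 + l*(18*s - 1) + 135*s - 120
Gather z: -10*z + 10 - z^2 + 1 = -z^2 - 10*z + 11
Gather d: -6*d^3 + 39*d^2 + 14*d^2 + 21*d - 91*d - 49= -6*d^3 + 53*d^2 - 70*d - 49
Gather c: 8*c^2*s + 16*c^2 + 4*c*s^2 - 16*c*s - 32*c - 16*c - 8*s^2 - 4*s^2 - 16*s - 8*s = c^2*(8*s + 16) + c*(4*s^2 - 16*s - 48) - 12*s^2 - 24*s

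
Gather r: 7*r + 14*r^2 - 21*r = 14*r^2 - 14*r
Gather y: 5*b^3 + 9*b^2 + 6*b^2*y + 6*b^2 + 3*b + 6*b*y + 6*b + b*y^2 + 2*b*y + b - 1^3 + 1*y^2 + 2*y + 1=5*b^3 + 15*b^2 + 10*b + y^2*(b + 1) + y*(6*b^2 + 8*b + 2)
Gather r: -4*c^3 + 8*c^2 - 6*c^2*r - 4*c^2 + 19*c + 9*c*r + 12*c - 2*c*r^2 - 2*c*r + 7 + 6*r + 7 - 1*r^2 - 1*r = -4*c^3 + 4*c^2 + 31*c + r^2*(-2*c - 1) + r*(-6*c^2 + 7*c + 5) + 14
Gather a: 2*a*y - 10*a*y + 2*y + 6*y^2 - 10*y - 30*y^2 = -8*a*y - 24*y^2 - 8*y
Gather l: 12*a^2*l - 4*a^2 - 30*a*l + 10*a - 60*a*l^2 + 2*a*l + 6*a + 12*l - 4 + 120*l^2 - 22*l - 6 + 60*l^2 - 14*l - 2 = -4*a^2 + 16*a + l^2*(180 - 60*a) + l*(12*a^2 - 28*a - 24) - 12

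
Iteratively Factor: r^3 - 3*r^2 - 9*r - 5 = (r + 1)*(r^2 - 4*r - 5) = (r + 1)^2*(r - 5)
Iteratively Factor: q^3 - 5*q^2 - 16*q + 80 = (q - 4)*(q^2 - q - 20) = (q - 4)*(q + 4)*(q - 5)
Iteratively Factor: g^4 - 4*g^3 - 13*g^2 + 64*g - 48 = (g - 1)*(g^3 - 3*g^2 - 16*g + 48) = (g - 1)*(g + 4)*(g^2 - 7*g + 12) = (g - 3)*(g - 1)*(g + 4)*(g - 4)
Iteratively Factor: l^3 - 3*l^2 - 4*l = (l + 1)*(l^2 - 4*l) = l*(l + 1)*(l - 4)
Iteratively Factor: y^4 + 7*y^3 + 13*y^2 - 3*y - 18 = (y + 2)*(y^3 + 5*y^2 + 3*y - 9) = (y + 2)*(y + 3)*(y^2 + 2*y - 3) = (y + 2)*(y + 3)^2*(y - 1)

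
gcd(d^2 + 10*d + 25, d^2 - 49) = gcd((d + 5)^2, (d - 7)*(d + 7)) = 1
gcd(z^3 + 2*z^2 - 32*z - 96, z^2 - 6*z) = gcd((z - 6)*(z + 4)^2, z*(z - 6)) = z - 6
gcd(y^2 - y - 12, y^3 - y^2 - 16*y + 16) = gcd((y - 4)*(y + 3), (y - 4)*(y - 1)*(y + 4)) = y - 4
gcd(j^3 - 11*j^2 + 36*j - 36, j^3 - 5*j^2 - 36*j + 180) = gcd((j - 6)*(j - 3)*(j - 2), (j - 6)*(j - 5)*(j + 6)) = j - 6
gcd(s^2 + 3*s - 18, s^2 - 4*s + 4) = 1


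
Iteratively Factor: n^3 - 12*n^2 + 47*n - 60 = (n - 3)*(n^2 - 9*n + 20) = (n - 5)*(n - 3)*(n - 4)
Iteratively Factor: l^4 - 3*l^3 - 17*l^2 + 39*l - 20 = (l - 5)*(l^3 + 2*l^2 - 7*l + 4) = (l - 5)*(l + 4)*(l^2 - 2*l + 1) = (l - 5)*(l - 1)*(l + 4)*(l - 1)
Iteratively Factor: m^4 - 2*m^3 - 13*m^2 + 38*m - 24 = (m - 2)*(m^3 - 13*m + 12) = (m - 3)*(m - 2)*(m^2 + 3*m - 4) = (m - 3)*(m - 2)*(m + 4)*(m - 1)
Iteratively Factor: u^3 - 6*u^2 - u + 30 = (u + 2)*(u^2 - 8*u + 15) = (u - 3)*(u + 2)*(u - 5)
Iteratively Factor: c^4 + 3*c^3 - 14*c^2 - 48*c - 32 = (c - 4)*(c^3 + 7*c^2 + 14*c + 8) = (c - 4)*(c + 4)*(c^2 + 3*c + 2) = (c - 4)*(c + 2)*(c + 4)*(c + 1)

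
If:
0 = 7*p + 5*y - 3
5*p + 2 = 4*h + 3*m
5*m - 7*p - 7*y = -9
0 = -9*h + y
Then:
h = 271/1643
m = -996/1643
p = -1038/1643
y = 2439/1643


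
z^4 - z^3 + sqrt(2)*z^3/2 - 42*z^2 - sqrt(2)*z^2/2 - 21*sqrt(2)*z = z*(z - 7)*(z + 6)*(z + sqrt(2)/2)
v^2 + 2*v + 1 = (v + 1)^2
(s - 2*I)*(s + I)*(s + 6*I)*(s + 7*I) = s^4 + 12*I*s^3 - 27*s^2 + 68*I*s - 84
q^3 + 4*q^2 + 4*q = q*(q + 2)^2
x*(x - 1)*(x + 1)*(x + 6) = x^4 + 6*x^3 - x^2 - 6*x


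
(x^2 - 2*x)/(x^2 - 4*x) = (x - 2)/(x - 4)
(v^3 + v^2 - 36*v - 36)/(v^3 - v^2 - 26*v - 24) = (v + 6)/(v + 4)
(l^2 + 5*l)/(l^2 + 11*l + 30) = l/(l + 6)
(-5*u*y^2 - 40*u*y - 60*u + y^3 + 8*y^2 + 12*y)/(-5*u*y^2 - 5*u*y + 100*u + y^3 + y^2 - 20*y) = (y^2 + 8*y + 12)/(y^2 + y - 20)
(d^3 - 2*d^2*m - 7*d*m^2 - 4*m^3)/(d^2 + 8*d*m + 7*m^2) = (d^2 - 3*d*m - 4*m^2)/(d + 7*m)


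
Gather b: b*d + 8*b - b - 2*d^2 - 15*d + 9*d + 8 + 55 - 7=b*(d + 7) - 2*d^2 - 6*d + 56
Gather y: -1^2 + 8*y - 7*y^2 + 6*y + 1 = -7*y^2 + 14*y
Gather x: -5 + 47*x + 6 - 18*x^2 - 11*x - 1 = -18*x^2 + 36*x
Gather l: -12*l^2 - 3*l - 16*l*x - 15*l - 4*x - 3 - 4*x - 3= -12*l^2 + l*(-16*x - 18) - 8*x - 6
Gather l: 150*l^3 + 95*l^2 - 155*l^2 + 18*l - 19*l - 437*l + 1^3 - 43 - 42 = 150*l^3 - 60*l^2 - 438*l - 84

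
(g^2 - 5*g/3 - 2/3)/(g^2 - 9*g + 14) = (g + 1/3)/(g - 7)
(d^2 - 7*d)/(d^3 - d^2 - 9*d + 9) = d*(d - 7)/(d^3 - d^2 - 9*d + 9)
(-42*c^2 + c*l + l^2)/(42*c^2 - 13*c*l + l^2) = (-7*c - l)/(7*c - l)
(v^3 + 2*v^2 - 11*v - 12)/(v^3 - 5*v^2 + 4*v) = (v^3 + 2*v^2 - 11*v - 12)/(v*(v^2 - 5*v + 4))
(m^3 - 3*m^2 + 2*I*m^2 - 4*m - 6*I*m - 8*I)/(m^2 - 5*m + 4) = (m^2 + m*(1 + 2*I) + 2*I)/(m - 1)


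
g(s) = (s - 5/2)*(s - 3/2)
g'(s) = 2*s - 4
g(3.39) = 1.68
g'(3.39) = 2.78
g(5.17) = 9.80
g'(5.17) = 6.34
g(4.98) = 8.63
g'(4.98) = 5.96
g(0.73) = 1.36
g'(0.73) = -2.54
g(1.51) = -0.01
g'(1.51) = -0.98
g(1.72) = -0.17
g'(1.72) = -0.56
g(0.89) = 0.98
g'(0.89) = -2.22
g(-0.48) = 5.90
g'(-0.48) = -4.96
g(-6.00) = 63.75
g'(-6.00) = -16.00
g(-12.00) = 195.75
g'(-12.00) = -28.00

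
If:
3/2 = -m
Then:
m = -3/2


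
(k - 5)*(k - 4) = k^2 - 9*k + 20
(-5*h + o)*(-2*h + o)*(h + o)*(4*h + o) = 40*h^4 + 22*h^3*o - 21*h^2*o^2 - 2*h*o^3 + o^4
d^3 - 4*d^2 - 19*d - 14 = (d - 7)*(d + 1)*(d + 2)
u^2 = u^2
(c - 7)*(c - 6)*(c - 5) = c^3 - 18*c^2 + 107*c - 210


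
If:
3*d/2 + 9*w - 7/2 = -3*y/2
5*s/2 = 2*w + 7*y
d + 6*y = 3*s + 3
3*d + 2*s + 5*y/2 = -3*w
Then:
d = 379/221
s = -100/51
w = 3/13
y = -508/663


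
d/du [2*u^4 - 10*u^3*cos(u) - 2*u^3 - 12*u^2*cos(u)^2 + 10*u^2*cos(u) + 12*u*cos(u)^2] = 10*u^3*sin(u) + 8*u^3 - 10*u^2*sin(u) + 12*u^2*sin(2*u) - 30*u^2*cos(u) - 6*u^2 - 12*sqrt(2)*u*sin(2*u + pi/4) + 20*u*cos(u) - 12*u + 6*cos(2*u) + 6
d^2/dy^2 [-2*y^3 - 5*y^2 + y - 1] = -12*y - 10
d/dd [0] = 0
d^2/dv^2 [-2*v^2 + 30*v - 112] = -4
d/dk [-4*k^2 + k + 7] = 1 - 8*k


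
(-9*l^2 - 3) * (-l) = 9*l^3 + 3*l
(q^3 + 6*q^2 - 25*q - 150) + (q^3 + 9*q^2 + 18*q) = 2*q^3 + 15*q^2 - 7*q - 150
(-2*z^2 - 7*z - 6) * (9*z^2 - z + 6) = -18*z^4 - 61*z^3 - 59*z^2 - 36*z - 36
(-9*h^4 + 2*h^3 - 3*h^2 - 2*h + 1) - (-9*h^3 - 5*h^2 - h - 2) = -9*h^4 + 11*h^3 + 2*h^2 - h + 3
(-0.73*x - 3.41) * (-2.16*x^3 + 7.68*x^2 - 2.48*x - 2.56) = 1.5768*x^4 + 1.7592*x^3 - 24.3784*x^2 + 10.3256*x + 8.7296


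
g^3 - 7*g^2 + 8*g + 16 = (g - 4)^2*(g + 1)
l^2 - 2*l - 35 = (l - 7)*(l + 5)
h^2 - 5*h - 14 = (h - 7)*(h + 2)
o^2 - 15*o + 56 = (o - 8)*(o - 7)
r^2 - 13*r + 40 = (r - 8)*(r - 5)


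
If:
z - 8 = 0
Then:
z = 8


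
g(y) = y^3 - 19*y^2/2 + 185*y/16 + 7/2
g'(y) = 3*y^2 - 19*y + 185/16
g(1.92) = -2.24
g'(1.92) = -13.86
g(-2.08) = -70.65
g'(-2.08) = 64.06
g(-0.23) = 0.33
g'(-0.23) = 16.09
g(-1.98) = -64.40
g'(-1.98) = 60.94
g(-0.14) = 1.69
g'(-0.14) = 14.28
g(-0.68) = -9.07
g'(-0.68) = 25.87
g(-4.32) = -304.36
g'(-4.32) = 149.63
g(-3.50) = -196.22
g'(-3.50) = 114.81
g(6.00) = -53.12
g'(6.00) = 5.56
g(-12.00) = -3231.25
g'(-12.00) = 671.56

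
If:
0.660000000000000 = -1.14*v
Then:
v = -0.58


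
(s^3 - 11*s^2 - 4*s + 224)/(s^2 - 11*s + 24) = (s^2 - 3*s - 28)/(s - 3)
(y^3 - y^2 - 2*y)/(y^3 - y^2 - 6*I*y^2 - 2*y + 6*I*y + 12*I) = y/(y - 6*I)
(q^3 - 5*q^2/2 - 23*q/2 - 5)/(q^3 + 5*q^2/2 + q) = (q - 5)/q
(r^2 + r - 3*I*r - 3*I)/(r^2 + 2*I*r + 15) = (r + 1)/(r + 5*I)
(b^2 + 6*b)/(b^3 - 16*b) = (b + 6)/(b^2 - 16)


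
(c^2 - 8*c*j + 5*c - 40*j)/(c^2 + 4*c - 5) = (c - 8*j)/(c - 1)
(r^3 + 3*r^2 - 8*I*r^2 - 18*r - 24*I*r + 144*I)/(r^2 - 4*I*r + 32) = (r^2 + 3*r - 18)/(r + 4*I)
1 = 1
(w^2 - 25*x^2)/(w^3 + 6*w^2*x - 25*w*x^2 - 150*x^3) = 1/(w + 6*x)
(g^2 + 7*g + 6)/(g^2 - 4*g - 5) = (g + 6)/(g - 5)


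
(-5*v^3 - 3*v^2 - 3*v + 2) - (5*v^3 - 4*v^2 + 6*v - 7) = -10*v^3 + v^2 - 9*v + 9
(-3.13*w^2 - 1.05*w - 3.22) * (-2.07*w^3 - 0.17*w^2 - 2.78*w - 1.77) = 6.4791*w^5 + 2.7056*w^4 + 15.5453*w^3 + 9.0065*w^2 + 10.8101*w + 5.6994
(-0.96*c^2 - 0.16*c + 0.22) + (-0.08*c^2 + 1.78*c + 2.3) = -1.04*c^2 + 1.62*c + 2.52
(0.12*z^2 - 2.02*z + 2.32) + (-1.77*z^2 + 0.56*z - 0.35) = -1.65*z^2 - 1.46*z + 1.97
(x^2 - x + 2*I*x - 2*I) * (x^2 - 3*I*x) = x^4 - x^3 - I*x^3 + 6*x^2 + I*x^2 - 6*x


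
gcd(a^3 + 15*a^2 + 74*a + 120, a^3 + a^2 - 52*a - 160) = a^2 + 9*a + 20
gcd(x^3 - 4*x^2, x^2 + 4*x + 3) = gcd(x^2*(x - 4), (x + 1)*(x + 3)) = 1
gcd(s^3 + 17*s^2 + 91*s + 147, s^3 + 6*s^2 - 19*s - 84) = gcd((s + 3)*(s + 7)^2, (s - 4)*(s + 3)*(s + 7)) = s^2 + 10*s + 21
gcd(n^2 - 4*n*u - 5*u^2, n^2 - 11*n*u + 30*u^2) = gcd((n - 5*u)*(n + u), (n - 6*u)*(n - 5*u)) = -n + 5*u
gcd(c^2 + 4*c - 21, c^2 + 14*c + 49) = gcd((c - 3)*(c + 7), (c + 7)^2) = c + 7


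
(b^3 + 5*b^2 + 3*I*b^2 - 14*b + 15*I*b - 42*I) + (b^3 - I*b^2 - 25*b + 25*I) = 2*b^3 + 5*b^2 + 2*I*b^2 - 39*b + 15*I*b - 17*I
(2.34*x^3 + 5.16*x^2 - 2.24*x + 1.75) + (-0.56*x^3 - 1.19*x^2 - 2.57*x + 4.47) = 1.78*x^3 + 3.97*x^2 - 4.81*x + 6.22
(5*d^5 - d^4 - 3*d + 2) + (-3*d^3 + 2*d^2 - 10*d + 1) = 5*d^5 - d^4 - 3*d^3 + 2*d^2 - 13*d + 3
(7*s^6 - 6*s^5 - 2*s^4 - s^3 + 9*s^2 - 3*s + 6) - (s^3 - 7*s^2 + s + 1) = 7*s^6 - 6*s^5 - 2*s^4 - 2*s^3 + 16*s^2 - 4*s + 5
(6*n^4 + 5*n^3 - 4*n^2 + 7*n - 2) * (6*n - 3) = 36*n^5 + 12*n^4 - 39*n^3 + 54*n^2 - 33*n + 6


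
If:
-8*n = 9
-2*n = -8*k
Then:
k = -9/32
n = -9/8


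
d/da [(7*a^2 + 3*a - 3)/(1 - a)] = 7*a*(2 - a)/(a^2 - 2*a + 1)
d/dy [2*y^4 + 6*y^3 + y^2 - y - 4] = 8*y^3 + 18*y^2 + 2*y - 1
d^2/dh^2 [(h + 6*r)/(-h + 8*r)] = -28*r/(h - 8*r)^3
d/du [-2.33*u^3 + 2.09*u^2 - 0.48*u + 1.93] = -6.99*u^2 + 4.18*u - 0.48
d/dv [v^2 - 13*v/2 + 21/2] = 2*v - 13/2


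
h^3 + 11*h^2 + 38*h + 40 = (h + 2)*(h + 4)*(h + 5)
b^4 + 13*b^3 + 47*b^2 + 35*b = b*(b + 1)*(b + 5)*(b + 7)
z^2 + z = z*(z + 1)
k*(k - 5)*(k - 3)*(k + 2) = k^4 - 6*k^3 - k^2 + 30*k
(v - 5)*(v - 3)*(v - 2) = v^3 - 10*v^2 + 31*v - 30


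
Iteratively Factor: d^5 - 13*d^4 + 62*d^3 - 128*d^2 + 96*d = (d - 4)*(d^4 - 9*d^3 + 26*d^2 - 24*d) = (d - 4)*(d - 3)*(d^3 - 6*d^2 + 8*d) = d*(d - 4)*(d - 3)*(d^2 - 6*d + 8) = d*(d - 4)^2*(d - 3)*(d - 2)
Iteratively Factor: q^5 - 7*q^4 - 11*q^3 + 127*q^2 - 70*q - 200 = (q + 1)*(q^4 - 8*q^3 - 3*q^2 + 130*q - 200) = (q - 5)*(q + 1)*(q^3 - 3*q^2 - 18*q + 40) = (q - 5)*(q + 1)*(q + 4)*(q^2 - 7*q + 10) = (q - 5)*(q - 2)*(q + 1)*(q + 4)*(q - 5)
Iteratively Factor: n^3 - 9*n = (n)*(n^2 - 9) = n*(n - 3)*(n + 3)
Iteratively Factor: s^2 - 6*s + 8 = (s - 4)*(s - 2)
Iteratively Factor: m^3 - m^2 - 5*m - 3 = (m + 1)*(m^2 - 2*m - 3) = (m - 3)*(m + 1)*(m + 1)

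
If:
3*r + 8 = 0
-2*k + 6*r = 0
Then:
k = -8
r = -8/3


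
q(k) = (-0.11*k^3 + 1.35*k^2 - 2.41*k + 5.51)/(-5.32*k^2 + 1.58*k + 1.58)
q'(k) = (10.64*k - 1.58)*(-0.11*k^3 + 1.35*k^2 - 2.41*k + 5.51)/(-5.32*k^2 + 1.58*k + 1.58)^2 + (-0.33*k^2 + 2.7*k - 2.41)/(-5.32*k^2 + 1.58*k + 1.58)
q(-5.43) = -0.46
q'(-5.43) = -0.00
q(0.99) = -2.10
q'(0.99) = 9.10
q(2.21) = -0.27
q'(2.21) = 0.19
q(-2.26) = -0.66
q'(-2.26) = -0.23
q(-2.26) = -0.66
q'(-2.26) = -0.23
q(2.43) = -0.23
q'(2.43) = 0.13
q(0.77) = -12.32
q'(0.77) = 229.20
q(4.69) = -0.12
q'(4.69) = 0.02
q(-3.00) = -0.55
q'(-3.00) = -0.09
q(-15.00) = -0.59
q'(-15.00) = 0.02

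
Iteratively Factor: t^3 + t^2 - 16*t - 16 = (t + 1)*(t^2 - 16) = (t + 1)*(t + 4)*(t - 4)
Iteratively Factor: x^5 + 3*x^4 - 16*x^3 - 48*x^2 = (x - 4)*(x^4 + 7*x^3 + 12*x^2) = (x - 4)*(x + 3)*(x^3 + 4*x^2) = x*(x - 4)*(x + 3)*(x^2 + 4*x) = x*(x - 4)*(x + 3)*(x + 4)*(x)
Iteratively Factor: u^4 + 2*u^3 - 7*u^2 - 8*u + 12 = (u + 2)*(u^3 - 7*u + 6) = (u - 1)*(u + 2)*(u^2 + u - 6) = (u - 2)*(u - 1)*(u + 2)*(u + 3)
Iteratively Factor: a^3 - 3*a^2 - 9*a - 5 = (a + 1)*(a^2 - 4*a - 5) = (a + 1)^2*(a - 5)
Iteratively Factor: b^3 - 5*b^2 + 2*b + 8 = (b - 2)*(b^2 - 3*b - 4) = (b - 2)*(b + 1)*(b - 4)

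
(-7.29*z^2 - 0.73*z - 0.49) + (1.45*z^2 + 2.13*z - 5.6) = -5.84*z^2 + 1.4*z - 6.09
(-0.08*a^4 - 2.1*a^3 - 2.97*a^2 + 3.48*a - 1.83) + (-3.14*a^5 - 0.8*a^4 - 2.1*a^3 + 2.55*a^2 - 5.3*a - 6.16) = -3.14*a^5 - 0.88*a^4 - 4.2*a^3 - 0.42*a^2 - 1.82*a - 7.99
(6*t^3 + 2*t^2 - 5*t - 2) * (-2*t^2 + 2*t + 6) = -12*t^5 + 8*t^4 + 50*t^3 + 6*t^2 - 34*t - 12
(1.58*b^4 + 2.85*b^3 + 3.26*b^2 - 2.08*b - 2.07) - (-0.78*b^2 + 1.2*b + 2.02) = 1.58*b^4 + 2.85*b^3 + 4.04*b^2 - 3.28*b - 4.09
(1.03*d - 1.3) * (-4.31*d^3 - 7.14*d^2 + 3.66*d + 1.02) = -4.4393*d^4 - 1.7512*d^3 + 13.0518*d^2 - 3.7074*d - 1.326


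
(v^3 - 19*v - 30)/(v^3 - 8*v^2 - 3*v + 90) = (v + 2)/(v - 6)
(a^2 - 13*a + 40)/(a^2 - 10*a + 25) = (a - 8)/(a - 5)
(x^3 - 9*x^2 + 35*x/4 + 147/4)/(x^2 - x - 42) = (x^2 - 2*x - 21/4)/(x + 6)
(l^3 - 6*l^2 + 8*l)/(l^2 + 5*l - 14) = l*(l - 4)/(l + 7)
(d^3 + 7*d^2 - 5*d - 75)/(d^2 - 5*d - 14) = (-d^3 - 7*d^2 + 5*d + 75)/(-d^2 + 5*d + 14)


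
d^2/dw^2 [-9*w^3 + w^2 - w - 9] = 2 - 54*w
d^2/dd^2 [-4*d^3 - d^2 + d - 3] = -24*d - 2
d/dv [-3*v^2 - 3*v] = -6*v - 3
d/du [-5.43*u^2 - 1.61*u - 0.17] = -10.86*u - 1.61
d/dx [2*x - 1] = 2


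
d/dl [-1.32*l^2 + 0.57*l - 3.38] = 0.57 - 2.64*l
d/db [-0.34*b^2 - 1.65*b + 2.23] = -0.68*b - 1.65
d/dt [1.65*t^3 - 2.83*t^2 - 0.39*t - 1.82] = 4.95*t^2 - 5.66*t - 0.39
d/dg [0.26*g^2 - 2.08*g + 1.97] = 0.52*g - 2.08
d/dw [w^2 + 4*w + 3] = 2*w + 4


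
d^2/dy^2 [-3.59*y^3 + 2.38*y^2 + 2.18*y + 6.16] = 4.76 - 21.54*y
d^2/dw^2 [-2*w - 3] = 0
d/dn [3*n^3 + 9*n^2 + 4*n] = 9*n^2 + 18*n + 4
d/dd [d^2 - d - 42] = 2*d - 1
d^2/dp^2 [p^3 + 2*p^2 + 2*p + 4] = 6*p + 4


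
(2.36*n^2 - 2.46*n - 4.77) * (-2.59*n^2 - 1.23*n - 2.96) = -6.1124*n^4 + 3.4686*n^3 + 8.3945*n^2 + 13.1487*n + 14.1192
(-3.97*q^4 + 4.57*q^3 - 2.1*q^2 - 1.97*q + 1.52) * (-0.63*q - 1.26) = 2.5011*q^5 + 2.1231*q^4 - 4.4352*q^3 + 3.8871*q^2 + 1.5246*q - 1.9152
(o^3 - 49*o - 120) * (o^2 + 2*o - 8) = o^5 + 2*o^4 - 57*o^3 - 218*o^2 + 152*o + 960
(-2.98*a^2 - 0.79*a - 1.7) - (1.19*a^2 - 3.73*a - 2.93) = -4.17*a^2 + 2.94*a + 1.23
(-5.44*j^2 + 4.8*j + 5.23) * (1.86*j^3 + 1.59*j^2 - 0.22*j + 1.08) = -10.1184*j^5 + 0.2784*j^4 + 18.5566*j^3 + 1.3845*j^2 + 4.0334*j + 5.6484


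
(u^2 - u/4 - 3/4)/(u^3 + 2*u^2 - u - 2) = (u + 3/4)/(u^2 + 3*u + 2)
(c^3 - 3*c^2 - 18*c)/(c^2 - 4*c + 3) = c*(c^2 - 3*c - 18)/(c^2 - 4*c + 3)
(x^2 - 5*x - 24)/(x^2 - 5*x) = (x^2 - 5*x - 24)/(x*(x - 5))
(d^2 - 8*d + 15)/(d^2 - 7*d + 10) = (d - 3)/(d - 2)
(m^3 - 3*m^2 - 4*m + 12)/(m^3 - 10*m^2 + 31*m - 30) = (m + 2)/(m - 5)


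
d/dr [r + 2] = 1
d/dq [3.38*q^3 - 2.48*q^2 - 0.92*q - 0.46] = 10.14*q^2 - 4.96*q - 0.92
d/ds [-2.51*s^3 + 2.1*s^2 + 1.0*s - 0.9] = -7.53*s^2 + 4.2*s + 1.0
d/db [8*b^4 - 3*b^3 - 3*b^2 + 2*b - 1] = 32*b^3 - 9*b^2 - 6*b + 2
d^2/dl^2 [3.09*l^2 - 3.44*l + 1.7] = 6.18000000000000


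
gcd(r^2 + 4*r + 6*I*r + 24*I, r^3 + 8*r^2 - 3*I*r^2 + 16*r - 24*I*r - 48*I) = r + 4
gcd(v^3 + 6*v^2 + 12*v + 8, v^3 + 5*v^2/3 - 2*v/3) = v + 2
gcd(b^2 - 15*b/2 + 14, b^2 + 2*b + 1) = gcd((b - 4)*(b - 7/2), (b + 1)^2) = 1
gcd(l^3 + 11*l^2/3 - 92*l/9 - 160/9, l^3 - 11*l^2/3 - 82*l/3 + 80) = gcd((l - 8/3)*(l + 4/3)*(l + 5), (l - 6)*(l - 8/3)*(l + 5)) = l^2 + 7*l/3 - 40/3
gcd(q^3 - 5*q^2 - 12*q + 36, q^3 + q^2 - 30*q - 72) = q^2 - 3*q - 18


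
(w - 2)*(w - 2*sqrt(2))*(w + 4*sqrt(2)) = w^3 - 2*w^2 + 2*sqrt(2)*w^2 - 16*w - 4*sqrt(2)*w + 32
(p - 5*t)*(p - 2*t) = p^2 - 7*p*t + 10*t^2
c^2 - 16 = (c - 4)*(c + 4)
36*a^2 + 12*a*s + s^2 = (6*a + s)^2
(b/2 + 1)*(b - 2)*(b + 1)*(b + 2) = b^4/2 + 3*b^3/2 - b^2 - 6*b - 4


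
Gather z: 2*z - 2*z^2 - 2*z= -2*z^2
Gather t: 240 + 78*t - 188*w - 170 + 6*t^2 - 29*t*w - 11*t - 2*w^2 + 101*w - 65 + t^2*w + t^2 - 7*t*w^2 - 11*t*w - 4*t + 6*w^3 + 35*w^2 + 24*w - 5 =t^2*(w + 7) + t*(-7*w^2 - 40*w + 63) + 6*w^3 + 33*w^2 - 63*w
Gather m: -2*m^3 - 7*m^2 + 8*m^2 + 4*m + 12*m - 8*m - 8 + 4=-2*m^3 + m^2 + 8*m - 4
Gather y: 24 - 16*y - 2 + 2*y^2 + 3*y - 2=2*y^2 - 13*y + 20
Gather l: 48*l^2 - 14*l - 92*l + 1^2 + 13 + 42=48*l^2 - 106*l + 56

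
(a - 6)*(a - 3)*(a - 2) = a^3 - 11*a^2 + 36*a - 36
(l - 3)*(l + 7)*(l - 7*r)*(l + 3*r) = l^4 - 4*l^3*r + 4*l^3 - 21*l^2*r^2 - 16*l^2*r - 21*l^2 - 84*l*r^2 + 84*l*r + 441*r^2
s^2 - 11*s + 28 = (s - 7)*(s - 4)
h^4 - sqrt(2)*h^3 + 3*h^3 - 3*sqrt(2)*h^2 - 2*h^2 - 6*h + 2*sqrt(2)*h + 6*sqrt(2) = (h + 3)*(h - sqrt(2))^2*(h + sqrt(2))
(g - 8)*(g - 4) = g^2 - 12*g + 32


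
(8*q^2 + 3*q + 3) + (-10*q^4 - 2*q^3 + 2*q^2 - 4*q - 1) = -10*q^4 - 2*q^3 + 10*q^2 - q + 2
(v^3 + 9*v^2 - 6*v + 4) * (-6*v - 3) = -6*v^4 - 57*v^3 + 9*v^2 - 6*v - 12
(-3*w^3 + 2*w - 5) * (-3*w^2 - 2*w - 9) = 9*w^5 + 6*w^4 + 21*w^3 + 11*w^2 - 8*w + 45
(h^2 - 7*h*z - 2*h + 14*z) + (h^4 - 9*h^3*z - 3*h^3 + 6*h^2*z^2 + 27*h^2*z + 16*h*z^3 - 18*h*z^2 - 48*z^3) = h^4 - 9*h^3*z - 3*h^3 + 6*h^2*z^2 + 27*h^2*z + h^2 + 16*h*z^3 - 18*h*z^2 - 7*h*z - 2*h - 48*z^3 + 14*z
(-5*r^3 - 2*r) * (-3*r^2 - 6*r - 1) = 15*r^5 + 30*r^4 + 11*r^3 + 12*r^2 + 2*r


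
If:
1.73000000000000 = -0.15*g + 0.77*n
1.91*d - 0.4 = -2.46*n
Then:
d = 0.209424083769634 - 1.28795811518325*n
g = 5.13333333333333*n - 11.5333333333333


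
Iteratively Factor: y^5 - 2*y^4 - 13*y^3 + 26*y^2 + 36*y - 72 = (y + 2)*(y^4 - 4*y^3 - 5*y^2 + 36*y - 36) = (y + 2)*(y + 3)*(y^3 - 7*y^2 + 16*y - 12) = (y - 2)*(y + 2)*(y + 3)*(y^2 - 5*y + 6) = (y - 3)*(y - 2)*(y + 2)*(y + 3)*(y - 2)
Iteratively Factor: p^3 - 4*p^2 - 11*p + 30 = (p - 5)*(p^2 + p - 6) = (p - 5)*(p + 3)*(p - 2)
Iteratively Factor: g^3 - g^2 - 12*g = (g)*(g^2 - g - 12) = g*(g - 4)*(g + 3)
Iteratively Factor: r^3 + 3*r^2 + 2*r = (r)*(r^2 + 3*r + 2) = r*(r + 1)*(r + 2)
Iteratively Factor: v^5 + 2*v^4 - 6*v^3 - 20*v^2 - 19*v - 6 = (v - 3)*(v^4 + 5*v^3 + 9*v^2 + 7*v + 2) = (v - 3)*(v + 1)*(v^3 + 4*v^2 + 5*v + 2) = (v - 3)*(v + 1)^2*(v^2 + 3*v + 2) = (v - 3)*(v + 1)^2*(v + 2)*(v + 1)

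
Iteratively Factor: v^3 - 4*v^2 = (v)*(v^2 - 4*v) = v^2*(v - 4)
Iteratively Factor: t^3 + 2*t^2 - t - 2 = (t - 1)*(t^2 + 3*t + 2) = (t - 1)*(t + 1)*(t + 2)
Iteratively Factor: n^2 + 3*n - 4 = (n - 1)*(n + 4)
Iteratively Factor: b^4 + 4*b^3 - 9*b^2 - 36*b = (b + 3)*(b^3 + b^2 - 12*b) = (b + 3)*(b + 4)*(b^2 - 3*b) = (b - 3)*(b + 3)*(b + 4)*(b)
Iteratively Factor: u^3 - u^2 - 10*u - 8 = (u + 2)*(u^2 - 3*u - 4) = (u - 4)*(u + 2)*(u + 1)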